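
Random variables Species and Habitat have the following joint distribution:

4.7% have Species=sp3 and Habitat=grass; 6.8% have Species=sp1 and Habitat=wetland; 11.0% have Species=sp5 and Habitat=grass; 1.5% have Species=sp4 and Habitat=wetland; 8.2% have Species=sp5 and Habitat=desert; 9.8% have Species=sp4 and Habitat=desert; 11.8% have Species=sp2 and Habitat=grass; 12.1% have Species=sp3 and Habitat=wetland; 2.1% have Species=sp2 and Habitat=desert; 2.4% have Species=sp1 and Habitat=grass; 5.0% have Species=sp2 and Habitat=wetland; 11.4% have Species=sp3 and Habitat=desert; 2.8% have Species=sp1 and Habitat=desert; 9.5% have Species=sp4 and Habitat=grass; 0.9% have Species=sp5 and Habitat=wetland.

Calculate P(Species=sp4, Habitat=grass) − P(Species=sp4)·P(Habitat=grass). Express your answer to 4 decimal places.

P(Species=sp4) = 0.095 + 0.015 + 0.098 = 0.208.
P(Habitat=grass) = 0.024 + 0.118 + 0.047 + 0.095 + 0.110 = 0.394.
P(Species=sp4, Habitat=grass) − P(Species=sp4)P(Habitat=grass) = 0.095 − 0.208×0.394 = 0.0130.

0.0130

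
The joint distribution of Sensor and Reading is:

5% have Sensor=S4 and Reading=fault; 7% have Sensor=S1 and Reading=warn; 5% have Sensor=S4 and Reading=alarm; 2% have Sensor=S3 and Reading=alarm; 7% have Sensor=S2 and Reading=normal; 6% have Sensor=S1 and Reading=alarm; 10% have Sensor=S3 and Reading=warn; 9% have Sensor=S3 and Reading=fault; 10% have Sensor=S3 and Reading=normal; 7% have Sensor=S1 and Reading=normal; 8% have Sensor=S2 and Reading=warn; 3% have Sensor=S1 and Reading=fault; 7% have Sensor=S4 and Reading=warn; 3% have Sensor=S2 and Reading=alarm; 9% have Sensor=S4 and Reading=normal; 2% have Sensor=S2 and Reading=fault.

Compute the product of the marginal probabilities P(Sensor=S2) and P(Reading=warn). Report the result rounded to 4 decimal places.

0.0640

P(Sensor=S2) = 0.07 + 0.08 + 0.03 + 0.02 = 0.20.
P(Reading=warn) = 0.07 + 0.08 + 0.10 + 0.07 = 0.32.
Product: 0.20 × 0.32 = 0.0640.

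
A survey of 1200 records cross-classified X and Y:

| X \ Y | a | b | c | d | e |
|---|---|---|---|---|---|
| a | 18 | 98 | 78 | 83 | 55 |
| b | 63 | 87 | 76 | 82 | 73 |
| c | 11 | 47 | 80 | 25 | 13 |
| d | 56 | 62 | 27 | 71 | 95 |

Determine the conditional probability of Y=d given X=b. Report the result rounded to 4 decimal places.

Total with X=b: 63 + 87 + 76 + 82 + 73 = 381.
P(Y=d | X=b) = 82/381 = 0.2152.

0.2152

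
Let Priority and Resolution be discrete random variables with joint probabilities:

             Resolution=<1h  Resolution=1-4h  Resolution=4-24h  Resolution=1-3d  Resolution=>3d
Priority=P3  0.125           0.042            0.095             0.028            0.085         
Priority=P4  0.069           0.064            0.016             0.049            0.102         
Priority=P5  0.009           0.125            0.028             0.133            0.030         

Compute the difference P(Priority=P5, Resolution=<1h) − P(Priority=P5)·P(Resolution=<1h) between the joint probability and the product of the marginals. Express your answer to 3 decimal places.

P(Priority=P5) = 0.009 + 0.125 + 0.028 + 0.133 + 0.030 = 0.325.
P(Resolution=<1h) = 0.125 + 0.069 + 0.009 = 0.203.
P(Priority=P5, Resolution=<1h) − P(Priority=P5)P(Resolution=<1h) = 0.009 − 0.325×0.203 = -0.057.

-0.057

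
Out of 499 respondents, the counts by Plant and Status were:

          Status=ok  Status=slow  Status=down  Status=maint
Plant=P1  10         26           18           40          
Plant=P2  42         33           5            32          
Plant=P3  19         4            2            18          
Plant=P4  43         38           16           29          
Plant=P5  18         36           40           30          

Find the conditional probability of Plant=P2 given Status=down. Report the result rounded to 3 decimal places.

Total with Status=down: 18 + 5 + 2 + 16 + 40 = 81.
P(Plant=P2 | Status=down) = 5/81 = 0.062.

0.062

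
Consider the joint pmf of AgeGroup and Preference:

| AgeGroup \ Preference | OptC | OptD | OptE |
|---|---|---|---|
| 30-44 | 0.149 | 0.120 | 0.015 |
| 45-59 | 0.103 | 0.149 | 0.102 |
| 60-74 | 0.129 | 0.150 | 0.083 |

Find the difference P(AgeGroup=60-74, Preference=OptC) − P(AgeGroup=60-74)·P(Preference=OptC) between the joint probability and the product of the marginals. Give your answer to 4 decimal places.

-0.0089

P(AgeGroup=60-74) = 0.129 + 0.150 + 0.083 = 0.362.
P(Preference=OptC) = 0.149 + 0.103 + 0.129 = 0.381.
P(AgeGroup=60-74, Preference=OptC) − P(AgeGroup=60-74)P(Preference=OptC) = 0.129 − 0.362×0.381 = -0.0089.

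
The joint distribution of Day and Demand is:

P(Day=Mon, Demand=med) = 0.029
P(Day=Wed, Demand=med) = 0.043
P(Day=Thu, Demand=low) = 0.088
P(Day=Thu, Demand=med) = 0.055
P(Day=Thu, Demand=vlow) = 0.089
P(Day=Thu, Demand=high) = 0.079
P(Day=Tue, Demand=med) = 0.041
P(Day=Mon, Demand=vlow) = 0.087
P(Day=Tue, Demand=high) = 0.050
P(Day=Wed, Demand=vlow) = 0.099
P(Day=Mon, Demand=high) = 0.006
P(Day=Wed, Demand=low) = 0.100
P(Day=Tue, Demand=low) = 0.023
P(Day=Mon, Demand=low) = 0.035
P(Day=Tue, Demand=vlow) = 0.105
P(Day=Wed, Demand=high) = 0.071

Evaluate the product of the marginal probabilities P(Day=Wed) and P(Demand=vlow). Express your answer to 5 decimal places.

P(Day=Wed) = 0.099 + 0.100 + 0.043 + 0.071 = 0.313.
P(Demand=vlow) = 0.087 + 0.105 + 0.099 + 0.089 = 0.380.
Product: 0.313 × 0.380 = 0.11894.

0.11894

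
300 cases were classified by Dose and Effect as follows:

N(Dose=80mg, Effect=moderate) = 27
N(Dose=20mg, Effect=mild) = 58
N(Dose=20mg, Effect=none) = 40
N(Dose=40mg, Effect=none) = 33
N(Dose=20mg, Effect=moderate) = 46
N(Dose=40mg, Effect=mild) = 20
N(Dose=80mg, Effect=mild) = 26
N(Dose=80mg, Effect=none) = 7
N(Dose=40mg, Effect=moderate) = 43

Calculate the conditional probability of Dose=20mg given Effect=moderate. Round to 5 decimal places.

0.39655

Total with Effect=moderate: 46 + 43 + 27 = 116.
P(Dose=20mg | Effect=moderate) = 46/116 = 0.39655.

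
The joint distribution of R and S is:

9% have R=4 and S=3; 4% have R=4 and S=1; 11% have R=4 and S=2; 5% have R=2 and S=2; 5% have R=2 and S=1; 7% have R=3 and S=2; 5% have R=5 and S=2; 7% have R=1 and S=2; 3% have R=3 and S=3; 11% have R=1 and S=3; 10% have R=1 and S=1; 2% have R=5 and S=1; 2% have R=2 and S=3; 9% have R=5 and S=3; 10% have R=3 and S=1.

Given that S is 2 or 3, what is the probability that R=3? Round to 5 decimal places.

P(S=2) = 0.07 + 0.05 + 0.07 + 0.11 + 0.05 = 0.35.
P(S=3) = 0.11 + 0.02 + 0.03 + 0.09 + 0.09 = 0.34.
P(S ∈ {2, 3}) = 0.35 + 0.34 = 0.69; P(R=3, S ∈ {2, 3}) = 0.07 + 0.03 = 0.10.
P(R=3 | S ∈ {2, 3}) = 0.10/0.69 = 0.14493.

0.14493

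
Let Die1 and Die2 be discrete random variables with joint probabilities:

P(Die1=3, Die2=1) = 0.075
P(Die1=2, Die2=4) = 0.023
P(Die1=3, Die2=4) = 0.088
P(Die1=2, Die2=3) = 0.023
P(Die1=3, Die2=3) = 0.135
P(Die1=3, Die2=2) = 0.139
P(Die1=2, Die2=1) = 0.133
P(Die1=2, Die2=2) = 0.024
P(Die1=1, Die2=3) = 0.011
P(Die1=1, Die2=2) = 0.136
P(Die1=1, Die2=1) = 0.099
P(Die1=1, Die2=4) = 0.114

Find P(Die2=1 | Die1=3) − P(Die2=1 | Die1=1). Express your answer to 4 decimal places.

P(Die1=3) = 0.075 + 0.139 + 0.135 + 0.088 = 0.437; P(Die2=1 | Die1=3) = 0.075/0.437 = 0.17162.
P(Die1=1) = 0.099 + 0.136 + 0.011 + 0.114 = 0.360; P(Die2=1 | Die1=1) = 0.099/0.360 = 0.27500.
Difference = -0.1034.

-0.1034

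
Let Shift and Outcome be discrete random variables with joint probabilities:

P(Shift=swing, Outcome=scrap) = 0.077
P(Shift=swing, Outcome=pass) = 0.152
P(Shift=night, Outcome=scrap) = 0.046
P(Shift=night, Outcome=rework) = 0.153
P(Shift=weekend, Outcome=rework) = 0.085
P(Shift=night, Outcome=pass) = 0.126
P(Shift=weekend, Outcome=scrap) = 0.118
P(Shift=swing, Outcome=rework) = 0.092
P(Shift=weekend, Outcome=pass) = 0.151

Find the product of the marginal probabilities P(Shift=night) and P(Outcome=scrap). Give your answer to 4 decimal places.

0.0783

P(Shift=night) = 0.126 + 0.153 + 0.046 = 0.325.
P(Outcome=scrap) = 0.077 + 0.046 + 0.118 = 0.241.
Product: 0.325 × 0.241 = 0.0783.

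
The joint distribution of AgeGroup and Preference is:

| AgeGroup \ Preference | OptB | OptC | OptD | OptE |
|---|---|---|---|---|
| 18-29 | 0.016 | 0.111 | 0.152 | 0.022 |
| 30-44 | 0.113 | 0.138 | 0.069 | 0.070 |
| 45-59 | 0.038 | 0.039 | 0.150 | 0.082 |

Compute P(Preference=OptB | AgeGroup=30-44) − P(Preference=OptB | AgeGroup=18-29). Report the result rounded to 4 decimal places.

P(AgeGroup=30-44) = 0.113 + 0.138 + 0.069 + 0.070 = 0.390; P(Preference=OptB | AgeGroup=30-44) = 0.113/0.390 = 0.28974.
P(AgeGroup=18-29) = 0.016 + 0.111 + 0.152 + 0.022 = 0.301; P(Preference=OptB | AgeGroup=18-29) = 0.016/0.301 = 0.05316.
Difference = 0.2366.

0.2366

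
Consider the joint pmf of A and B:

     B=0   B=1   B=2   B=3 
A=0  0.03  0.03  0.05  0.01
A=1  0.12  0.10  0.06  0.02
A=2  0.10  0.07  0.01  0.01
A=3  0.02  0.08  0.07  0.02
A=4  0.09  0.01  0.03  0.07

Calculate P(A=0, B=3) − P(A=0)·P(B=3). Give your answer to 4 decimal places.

P(A=0) = 0.03 + 0.03 + 0.05 + 0.01 = 0.12.
P(B=3) = 0.01 + 0.02 + 0.01 + 0.02 + 0.07 = 0.13.
P(A=0, B=3) − P(A=0)P(B=3) = 0.01 − 0.12×0.13 = -0.0056.

-0.0056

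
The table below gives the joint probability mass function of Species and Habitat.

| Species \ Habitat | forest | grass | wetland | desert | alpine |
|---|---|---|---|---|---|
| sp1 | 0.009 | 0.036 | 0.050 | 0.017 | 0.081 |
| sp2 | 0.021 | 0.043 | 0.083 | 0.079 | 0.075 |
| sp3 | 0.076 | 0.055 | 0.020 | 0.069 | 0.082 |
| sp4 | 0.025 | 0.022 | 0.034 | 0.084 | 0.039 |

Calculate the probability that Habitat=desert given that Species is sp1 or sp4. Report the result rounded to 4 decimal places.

0.2544

P(Species=sp1) = 0.009 + 0.036 + 0.050 + 0.017 + 0.081 = 0.193.
P(Species=sp4) = 0.025 + 0.022 + 0.034 + 0.084 + 0.039 = 0.204.
P(Species ∈ {sp1, sp4}) = 0.193 + 0.204 = 0.397; P(Habitat=desert, Species ∈ {sp1, sp4}) = 0.017 + 0.084 = 0.101.
P(Habitat=desert | Species ∈ {sp1, sp4}) = 0.101/0.397 = 0.2544.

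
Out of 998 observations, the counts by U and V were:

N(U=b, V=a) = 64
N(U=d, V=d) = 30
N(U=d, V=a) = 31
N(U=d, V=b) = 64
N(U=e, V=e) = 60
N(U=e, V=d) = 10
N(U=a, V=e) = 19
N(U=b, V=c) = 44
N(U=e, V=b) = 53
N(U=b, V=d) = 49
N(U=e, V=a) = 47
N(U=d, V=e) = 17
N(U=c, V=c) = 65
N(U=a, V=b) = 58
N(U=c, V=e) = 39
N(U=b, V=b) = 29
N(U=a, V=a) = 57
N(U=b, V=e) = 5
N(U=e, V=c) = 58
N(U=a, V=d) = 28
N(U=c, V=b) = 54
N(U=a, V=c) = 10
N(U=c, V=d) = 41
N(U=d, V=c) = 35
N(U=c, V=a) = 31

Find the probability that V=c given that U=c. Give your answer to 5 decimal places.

Total with U=c: 31 + 54 + 65 + 41 + 39 = 230.
P(V=c | U=c) = 65/230 = 0.28261.

0.28261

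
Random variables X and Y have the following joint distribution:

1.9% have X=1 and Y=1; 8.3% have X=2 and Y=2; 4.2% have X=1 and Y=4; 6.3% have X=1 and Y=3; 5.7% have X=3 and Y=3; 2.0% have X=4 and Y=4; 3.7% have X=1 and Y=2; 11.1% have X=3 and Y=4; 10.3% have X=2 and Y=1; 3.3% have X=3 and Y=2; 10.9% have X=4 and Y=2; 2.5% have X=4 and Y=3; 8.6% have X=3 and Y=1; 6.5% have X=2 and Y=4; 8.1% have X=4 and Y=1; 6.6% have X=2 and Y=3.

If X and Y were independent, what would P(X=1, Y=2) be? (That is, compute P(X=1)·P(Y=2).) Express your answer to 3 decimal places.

0.042

P(X=1) = 0.019 + 0.037 + 0.063 + 0.042 = 0.161.
P(Y=2) = 0.037 + 0.083 + 0.033 + 0.109 = 0.262.
Product: 0.161 × 0.262 = 0.042.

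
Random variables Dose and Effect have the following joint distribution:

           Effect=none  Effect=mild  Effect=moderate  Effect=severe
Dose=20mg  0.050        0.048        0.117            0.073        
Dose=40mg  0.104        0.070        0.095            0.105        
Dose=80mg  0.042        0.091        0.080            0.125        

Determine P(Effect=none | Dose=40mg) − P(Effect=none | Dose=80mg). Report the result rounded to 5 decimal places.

P(Dose=40mg) = 0.104 + 0.070 + 0.095 + 0.105 = 0.374; P(Effect=none | Dose=40mg) = 0.104/0.374 = 0.278075.
P(Dose=80mg) = 0.042 + 0.091 + 0.080 + 0.125 = 0.338; P(Effect=none | Dose=80mg) = 0.042/0.338 = 0.124260.
Difference = 0.15381.

0.15381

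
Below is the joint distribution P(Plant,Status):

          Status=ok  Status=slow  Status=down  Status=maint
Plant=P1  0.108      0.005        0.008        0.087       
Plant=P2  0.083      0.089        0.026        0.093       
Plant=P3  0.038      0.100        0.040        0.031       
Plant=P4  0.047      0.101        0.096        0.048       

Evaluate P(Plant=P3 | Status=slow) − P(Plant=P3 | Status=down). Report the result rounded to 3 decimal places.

P(Status=slow) = 0.005 + 0.089 + 0.100 + 0.101 = 0.295; P(Plant=P3 | Status=slow) = 0.100/0.295 = 0.3390.
P(Status=down) = 0.008 + 0.026 + 0.040 + 0.096 = 0.170; P(Plant=P3 | Status=down) = 0.040/0.170 = 0.2353.
Difference = 0.104.

0.104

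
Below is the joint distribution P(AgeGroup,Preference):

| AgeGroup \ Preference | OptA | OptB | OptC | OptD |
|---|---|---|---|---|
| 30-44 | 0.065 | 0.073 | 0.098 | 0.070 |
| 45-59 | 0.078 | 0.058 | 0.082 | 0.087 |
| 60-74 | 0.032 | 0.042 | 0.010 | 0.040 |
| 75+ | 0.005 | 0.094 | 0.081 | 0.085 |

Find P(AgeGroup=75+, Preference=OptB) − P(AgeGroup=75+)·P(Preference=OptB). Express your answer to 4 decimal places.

P(AgeGroup=75+) = 0.005 + 0.094 + 0.081 + 0.085 = 0.265.
P(Preference=OptB) = 0.073 + 0.058 + 0.042 + 0.094 = 0.267.
P(AgeGroup=75+, Preference=OptB) − P(AgeGroup=75+)P(Preference=OptB) = 0.094 − 0.265×0.267 = 0.0232.

0.0232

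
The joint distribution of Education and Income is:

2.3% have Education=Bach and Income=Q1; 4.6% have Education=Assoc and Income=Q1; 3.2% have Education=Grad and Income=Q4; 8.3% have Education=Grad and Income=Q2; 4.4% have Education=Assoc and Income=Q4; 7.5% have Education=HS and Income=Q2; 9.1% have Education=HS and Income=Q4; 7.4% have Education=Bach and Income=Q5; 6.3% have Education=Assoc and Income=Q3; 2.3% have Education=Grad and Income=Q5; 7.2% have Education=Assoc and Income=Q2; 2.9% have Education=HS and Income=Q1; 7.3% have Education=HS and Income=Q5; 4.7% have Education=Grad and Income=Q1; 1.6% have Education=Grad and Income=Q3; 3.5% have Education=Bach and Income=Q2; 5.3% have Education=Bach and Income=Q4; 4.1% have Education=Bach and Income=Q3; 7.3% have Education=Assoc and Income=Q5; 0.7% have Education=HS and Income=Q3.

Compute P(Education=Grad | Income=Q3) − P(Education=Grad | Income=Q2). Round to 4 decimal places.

P(Income=Q3) = 0.007 + 0.063 + 0.041 + 0.016 = 0.127; P(Education=Grad | Income=Q3) = 0.016/0.127 = 0.12598.
P(Income=Q2) = 0.075 + 0.072 + 0.035 + 0.083 = 0.265; P(Education=Grad | Income=Q2) = 0.083/0.265 = 0.31321.
Difference = -0.1872.

-0.1872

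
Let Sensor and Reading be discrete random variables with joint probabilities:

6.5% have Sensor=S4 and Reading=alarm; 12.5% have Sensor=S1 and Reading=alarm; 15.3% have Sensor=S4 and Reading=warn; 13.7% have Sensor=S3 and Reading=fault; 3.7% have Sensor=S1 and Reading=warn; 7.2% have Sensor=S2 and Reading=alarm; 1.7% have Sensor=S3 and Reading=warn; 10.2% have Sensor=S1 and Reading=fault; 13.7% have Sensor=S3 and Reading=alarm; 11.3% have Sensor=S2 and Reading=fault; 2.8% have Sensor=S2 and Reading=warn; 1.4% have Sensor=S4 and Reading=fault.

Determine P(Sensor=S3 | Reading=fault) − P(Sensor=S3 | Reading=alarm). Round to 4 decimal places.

P(Reading=fault) = 0.102 + 0.113 + 0.137 + 0.014 = 0.366; P(Sensor=S3 | Reading=fault) = 0.137/0.366 = 0.37432.
P(Reading=alarm) = 0.125 + 0.072 + 0.137 + 0.065 = 0.399; P(Sensor=S3 | Reading=alarm) = 0.137/0.399 = 0.34336.
Difference = 0.0310.

0.0310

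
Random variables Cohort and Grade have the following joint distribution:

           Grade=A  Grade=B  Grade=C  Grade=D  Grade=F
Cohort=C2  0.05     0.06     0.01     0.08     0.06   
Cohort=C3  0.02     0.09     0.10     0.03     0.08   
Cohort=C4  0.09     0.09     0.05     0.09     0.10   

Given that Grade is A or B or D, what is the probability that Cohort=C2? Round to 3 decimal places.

P(Grade=A) = 0.05 + 0.02 + 0.09 = 0.16.
P(Grade=B) = 0.06 + 0.09 + 0.09 = 0.24.
P(Grade=D) = 0.08 + 0.03 + 0.09 = 0.20.
P(Grade ∈ {A, B, D}) = 0.16 + 0.24 + 0.20 = 0.60; P(Cohort=C2, Grade ∈ {A, B, D}) = 0.05 + 0.06 + 0.08 = 0.19.
P(Cohort=C2 | Grade ∈ {A, B, D}) = 0.19/0.60 = 0.317.

0.317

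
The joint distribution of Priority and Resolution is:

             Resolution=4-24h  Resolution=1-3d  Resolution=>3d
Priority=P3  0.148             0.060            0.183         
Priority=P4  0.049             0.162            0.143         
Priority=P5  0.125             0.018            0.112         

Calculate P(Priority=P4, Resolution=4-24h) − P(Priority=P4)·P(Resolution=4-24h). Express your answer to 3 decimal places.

P(Priority=P4) = 0.049 + 0.162 + 0.143 = 0.354.
P(Resolution=4-24h) = 0.148 + 0.049 + 0.125 = 0.322.
P(Priority=P4, Resolution=4-24h) − P(Priority=P4)P(Resolution=4-24h) = 0.049 − 0.354×0.322 = -0.065.

-0.065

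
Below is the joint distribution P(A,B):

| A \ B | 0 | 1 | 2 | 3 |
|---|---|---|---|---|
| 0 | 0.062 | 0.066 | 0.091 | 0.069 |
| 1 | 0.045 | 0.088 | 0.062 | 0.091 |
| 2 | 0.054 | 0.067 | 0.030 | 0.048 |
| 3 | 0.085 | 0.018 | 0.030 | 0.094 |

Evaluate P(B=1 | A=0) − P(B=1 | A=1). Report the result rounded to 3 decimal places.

-0.079

P(A=0) = 0.062 + 0.066 + 0.091 + 0.069 = 0.288; P(B=1 | A=0) = 0.066/0.288 = 0.2292.
P(A=1) = 0.045 + 0.088 + 0.062 + 0.091 = 0.286; P(B=1 | A=1) = 0.088/0.286 = 0.3077.
Difference = -0.079.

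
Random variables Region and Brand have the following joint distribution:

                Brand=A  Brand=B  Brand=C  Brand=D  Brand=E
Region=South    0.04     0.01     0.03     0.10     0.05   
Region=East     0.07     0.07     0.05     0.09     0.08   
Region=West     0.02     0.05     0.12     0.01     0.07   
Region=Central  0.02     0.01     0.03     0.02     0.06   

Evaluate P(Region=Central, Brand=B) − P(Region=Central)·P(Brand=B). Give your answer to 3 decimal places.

P(Region=Central) = 0.02 + 0.01 + 0.03 + 0.02 + 0.06 = 0.14.
P(Brand=B) = 0.01 + 0.07 + 0.05 + 0.01 = 0.14.
P(Region=Central, Brand=B) − P(Region=Central)P(Brand=B) = 0.01 − 0.14×0.14 = -0.010.

-0.010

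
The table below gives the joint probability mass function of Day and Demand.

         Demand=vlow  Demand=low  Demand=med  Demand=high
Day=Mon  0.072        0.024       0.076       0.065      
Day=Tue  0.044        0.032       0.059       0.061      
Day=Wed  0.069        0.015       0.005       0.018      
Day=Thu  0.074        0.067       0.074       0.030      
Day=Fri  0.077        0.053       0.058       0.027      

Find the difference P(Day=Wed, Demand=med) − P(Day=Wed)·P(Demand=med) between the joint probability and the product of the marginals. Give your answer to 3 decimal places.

-0.024

P(Day=Wed) = 0.069 + 0.015 + 0.005 + 0.018 = 0.107.
P(Demand=med) = 0.076 + 0.059 + 0.005 + 0.074 + 0.058 = 0.272.
P(Day=Wed, Demand=med) − P(Day=Wed)P(Demand=med) = 0.005 − 0.107×0.272 = -0.024.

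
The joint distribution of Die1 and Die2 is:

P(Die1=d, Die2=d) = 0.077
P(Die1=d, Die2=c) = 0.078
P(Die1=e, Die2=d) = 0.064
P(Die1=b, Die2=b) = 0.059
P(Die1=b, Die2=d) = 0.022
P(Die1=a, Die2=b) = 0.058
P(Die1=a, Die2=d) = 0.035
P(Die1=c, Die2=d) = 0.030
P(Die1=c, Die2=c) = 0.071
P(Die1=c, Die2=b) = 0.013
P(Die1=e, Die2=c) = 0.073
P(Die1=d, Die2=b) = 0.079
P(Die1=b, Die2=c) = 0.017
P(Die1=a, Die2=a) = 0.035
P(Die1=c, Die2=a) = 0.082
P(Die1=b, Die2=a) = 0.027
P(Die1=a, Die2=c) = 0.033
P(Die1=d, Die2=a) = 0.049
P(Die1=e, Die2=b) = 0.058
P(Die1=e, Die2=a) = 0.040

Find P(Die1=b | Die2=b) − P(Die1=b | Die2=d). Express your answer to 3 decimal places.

0.124

P(Die2=b) = 0.058 + 0.059 + 0.013 + 0.079 + 0.058 = 0.267; P(Die1=b | Die2=b) = 0.059/0.267 = 0.2210.
P(Die2=d) = 0.035 + 0.022 + 0.030 + 0.077 + 0.064 = 0.228; P(Die1=b | Die2=d) = 0.022/0.228 = 0.0965.
Difference = 0.124.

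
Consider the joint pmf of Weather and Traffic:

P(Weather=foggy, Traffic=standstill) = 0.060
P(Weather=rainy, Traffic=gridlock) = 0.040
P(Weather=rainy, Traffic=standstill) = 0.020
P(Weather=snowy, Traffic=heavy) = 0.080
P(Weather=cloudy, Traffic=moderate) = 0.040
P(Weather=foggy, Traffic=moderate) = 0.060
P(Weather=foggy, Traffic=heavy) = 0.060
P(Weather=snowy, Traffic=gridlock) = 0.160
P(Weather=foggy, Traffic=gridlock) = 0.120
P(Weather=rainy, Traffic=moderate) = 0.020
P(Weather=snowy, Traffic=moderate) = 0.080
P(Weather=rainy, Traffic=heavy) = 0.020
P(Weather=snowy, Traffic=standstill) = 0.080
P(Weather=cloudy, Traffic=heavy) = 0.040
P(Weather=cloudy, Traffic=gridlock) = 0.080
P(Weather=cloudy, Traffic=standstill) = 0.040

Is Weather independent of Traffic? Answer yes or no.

yes

Every cell satisfies P(Weather,Traffic) = P(Weather)·P(Traffic). For instance P(Weather=foggy) = 0.300, P(Traffic=standstill) = 0.200, and 0.300×0.200 = 0.060 matches the joint entry. So Weather and Traffic are independent.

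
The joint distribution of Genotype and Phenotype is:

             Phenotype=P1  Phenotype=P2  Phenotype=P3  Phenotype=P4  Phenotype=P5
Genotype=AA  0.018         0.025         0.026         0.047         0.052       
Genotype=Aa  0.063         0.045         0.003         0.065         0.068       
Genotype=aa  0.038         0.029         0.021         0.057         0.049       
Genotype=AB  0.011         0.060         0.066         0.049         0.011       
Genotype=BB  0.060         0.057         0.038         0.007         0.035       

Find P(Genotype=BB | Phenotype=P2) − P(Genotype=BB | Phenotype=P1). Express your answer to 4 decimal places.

P(Phenotype=P2) = 0.025 + 0.045 + 0.029 + 0.060 + 0.057 = 0.216; P(Genotype=BB | Phenotype=P2) = 0.057/0.216 = 0.26389.
P(Phenotype=P1) = 0.018 + 0.063 + 0.038 + 0.011 + 0.060 = 0.190; P(Genotype=BB | Phenotype=P1) = 0.060/0.190 = 0.31579.
Difference = -0.0519.

-0.0519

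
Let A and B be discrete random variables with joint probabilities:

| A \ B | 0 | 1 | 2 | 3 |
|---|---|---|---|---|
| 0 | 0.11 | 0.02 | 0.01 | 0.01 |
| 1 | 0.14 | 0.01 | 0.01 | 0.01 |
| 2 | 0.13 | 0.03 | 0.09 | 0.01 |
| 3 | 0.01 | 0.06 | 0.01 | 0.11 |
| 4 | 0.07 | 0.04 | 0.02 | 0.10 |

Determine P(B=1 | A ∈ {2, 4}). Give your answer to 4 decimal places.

P(A=2) = 0.13 + 0.03 + 0.09 + 0.01 = 0.26.
P(A=4) = 0.07 + 0.04 + 0.02 + 0.10 = 0.23.
P(A ∈ {2, 4}) = 0.26 + 0.23 = 0.49; P(B=1, A ∈ {2, 4}) = 0.03 + 0.04 = 0.07.
P(B=1 | A ∈ {2, 4}) = 0.07/0.49 = 0.1429.

0.1429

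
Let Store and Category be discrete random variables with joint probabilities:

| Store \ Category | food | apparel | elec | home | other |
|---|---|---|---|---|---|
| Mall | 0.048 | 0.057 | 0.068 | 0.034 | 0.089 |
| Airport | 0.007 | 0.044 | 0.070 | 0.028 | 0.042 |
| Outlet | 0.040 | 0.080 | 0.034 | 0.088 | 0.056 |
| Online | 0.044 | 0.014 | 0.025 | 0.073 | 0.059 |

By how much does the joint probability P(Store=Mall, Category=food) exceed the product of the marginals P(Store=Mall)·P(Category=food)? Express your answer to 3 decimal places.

0.007

P(Store=Mall) = 0.048 + 0.057 + 0.068 + 0.034 + 0.089 = 0.296.
P(Category=food) = 0.048 + 0.007 + 0.040 + 0.044 = 0.139.
P(Store=Mall, Category=food) − P(Store=Mall)P(Category=food) = 0.048 − 0.296×0.139 = 0.007.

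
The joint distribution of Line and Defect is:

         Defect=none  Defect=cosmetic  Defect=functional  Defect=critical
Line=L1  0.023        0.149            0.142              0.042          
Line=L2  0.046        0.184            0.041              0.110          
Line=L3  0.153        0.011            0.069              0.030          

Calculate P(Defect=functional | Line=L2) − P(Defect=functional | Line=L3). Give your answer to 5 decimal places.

P(Line=L2) = 0.046 + 0.184 + 0.041 + 0.110 = 0.381; P(Defect=functional | Line=L2) = 0.041/0.381 = 0.107612.
P(Line=L3) = 0.153 + 0.011 + 0.069 + 0.030 = 0.263; P(Defect=functional | Line=L3) = 0.069/0.263 = 0.262357.
Difference = -0.15475.

-0.15475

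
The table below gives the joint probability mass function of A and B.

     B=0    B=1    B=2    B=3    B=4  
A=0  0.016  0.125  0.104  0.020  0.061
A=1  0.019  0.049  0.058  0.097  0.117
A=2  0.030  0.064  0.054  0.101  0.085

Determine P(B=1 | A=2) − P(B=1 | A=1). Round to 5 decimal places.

0.04750

P(A=2) = 0.030 + 0.064 + 0.054 + 0.101 + 0.085 = 0.334; P(B=1 | A=2) = 0.064/0.334 = 0.191617.
P(A=1) = 0.019 + 0.049 + 0.058 + 0.097 + 0.117 = 0.340; P(B=1 | A=1) = 0.049/0.340 = 0.144118.
Difference = 0.04750.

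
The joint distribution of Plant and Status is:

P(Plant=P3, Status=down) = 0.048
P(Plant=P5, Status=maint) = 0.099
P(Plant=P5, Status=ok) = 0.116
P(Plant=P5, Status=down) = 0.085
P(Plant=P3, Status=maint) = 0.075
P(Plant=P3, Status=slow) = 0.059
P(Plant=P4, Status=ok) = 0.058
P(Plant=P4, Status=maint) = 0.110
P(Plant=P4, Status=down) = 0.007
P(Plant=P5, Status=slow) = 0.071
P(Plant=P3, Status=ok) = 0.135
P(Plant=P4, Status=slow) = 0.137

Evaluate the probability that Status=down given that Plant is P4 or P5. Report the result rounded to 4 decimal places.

0.1347

P(Plant=P4) = 0.058 + 0.137 + 0.007 + 0.110 = 0.312.
P(Plant=P5) = 0.116 + 0.071 + 0.085 + 0.099 = 0.371.
P(Plant ∈ {P4, P5}) = 0.312 + 0.371 = 0.683; P(Status=down, Plant ∈ {P4, P5}) = 0.007 + 0.085 = 0.092.
P(Status=down | Plant ∈ {P4, P5}) = 0.092/0.683 = 0.1347.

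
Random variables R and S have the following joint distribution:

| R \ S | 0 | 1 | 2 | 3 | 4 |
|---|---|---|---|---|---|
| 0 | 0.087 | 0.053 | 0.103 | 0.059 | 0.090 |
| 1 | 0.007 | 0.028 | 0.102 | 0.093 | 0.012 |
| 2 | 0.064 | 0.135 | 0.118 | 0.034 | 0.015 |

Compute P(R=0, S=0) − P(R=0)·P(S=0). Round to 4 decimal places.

P(R=0) = 0.087 + 0.053 + 0.103 + 0.059 + 0.090 = 0.392.
P(S=0) = 0.087 + 0.007 + 0.064 = 0.158.
P(R=0, S=0) − P(R=0)P(S=0) = 0.087 − 0.392×0.158 = 0.0251.

0.0251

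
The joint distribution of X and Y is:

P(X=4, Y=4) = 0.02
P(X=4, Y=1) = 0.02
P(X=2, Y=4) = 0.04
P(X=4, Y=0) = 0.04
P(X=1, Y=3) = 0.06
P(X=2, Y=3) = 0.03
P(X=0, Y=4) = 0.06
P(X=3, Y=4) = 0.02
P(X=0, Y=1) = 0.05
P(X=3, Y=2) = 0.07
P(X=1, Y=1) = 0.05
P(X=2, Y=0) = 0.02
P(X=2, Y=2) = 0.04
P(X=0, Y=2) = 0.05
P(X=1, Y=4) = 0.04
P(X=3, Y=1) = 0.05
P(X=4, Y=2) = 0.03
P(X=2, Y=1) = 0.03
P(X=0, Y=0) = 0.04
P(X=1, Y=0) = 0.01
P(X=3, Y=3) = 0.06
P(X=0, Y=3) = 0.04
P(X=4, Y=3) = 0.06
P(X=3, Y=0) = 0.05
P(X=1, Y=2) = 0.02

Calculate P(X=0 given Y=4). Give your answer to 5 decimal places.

P(Y=4) = 0.06 + 0.04 + 0.04 + 0.02 + 0.02 = 0.18.
P(X=0 | Y=4) = 0.06/0.18 = 0.33333.

0.33333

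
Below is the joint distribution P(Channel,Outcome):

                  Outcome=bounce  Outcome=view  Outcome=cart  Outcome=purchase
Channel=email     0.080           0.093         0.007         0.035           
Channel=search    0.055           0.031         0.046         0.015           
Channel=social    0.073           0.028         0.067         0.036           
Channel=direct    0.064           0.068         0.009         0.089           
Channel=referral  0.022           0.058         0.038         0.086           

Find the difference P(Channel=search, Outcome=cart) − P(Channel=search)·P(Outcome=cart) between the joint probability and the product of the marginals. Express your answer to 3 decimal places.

P(Channel=search) = 0.055 + 0.031 + 0.046 + 0.015 = 0.147.
P(Outcome=cart) = 0.007 + 0.046 + 0.067 + 0.009 + 0.038 = 0.167.
P(Channel=search, Outcome=cart) − P(Channel=search)P(Outcome=cart) = 0.046 − 0.147×0.167 = 0.021.

0.021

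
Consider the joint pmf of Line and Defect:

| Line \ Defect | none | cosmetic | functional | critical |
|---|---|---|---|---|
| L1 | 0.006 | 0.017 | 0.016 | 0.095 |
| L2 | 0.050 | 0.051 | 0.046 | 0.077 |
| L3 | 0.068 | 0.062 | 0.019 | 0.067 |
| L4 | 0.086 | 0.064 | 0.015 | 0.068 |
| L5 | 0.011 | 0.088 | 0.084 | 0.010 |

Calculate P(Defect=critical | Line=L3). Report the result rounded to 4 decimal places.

P(Line=L3) = 0.068 + 0.062 + 0.019 + 0.067 = 0.216.
P(Defect=critical | Line=L3) = 0.067/0.216 = 0.3102.

0.3102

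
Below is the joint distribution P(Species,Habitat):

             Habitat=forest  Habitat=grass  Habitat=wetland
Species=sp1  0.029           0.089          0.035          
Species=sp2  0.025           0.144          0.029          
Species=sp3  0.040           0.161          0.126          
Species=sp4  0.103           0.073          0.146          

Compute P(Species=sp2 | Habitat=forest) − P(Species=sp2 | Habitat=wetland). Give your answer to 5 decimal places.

0.04059

P(Habitat=forest) = 0.029 + 0.025 + 0.040 + 0.103 = 0.197; P(Species=sp2 | Habitat=forest) = 0.025/0.197 = 0.126904.
P(Habitat=wetland) = 0.035 + 0.029 + 0.126 + 0.146 = 0.336; P(Species=sp2 | Habitat=wetland) = 0.029/0.336 = 0.086310.
Difference = 0.04059.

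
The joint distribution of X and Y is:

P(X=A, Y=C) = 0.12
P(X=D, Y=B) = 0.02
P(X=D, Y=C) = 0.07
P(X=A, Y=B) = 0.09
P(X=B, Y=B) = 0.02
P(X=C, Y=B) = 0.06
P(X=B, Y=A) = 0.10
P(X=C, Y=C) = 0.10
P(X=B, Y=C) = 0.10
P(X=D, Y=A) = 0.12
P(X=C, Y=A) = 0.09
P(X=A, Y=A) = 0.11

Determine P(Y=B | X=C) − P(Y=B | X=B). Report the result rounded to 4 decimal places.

0.1491

P(X=C) = 0.09 + 0.06 + 0.10 = 0.25; P(Y=B | X=C) = 0.06/0.25 = 0.24000.
P(X=B) = 0.10 + 0.02 + 0.10 = 0.22; P(Y=B | X=B) = 0.02/0.22 = 0.09091.
Difference = 0.1491.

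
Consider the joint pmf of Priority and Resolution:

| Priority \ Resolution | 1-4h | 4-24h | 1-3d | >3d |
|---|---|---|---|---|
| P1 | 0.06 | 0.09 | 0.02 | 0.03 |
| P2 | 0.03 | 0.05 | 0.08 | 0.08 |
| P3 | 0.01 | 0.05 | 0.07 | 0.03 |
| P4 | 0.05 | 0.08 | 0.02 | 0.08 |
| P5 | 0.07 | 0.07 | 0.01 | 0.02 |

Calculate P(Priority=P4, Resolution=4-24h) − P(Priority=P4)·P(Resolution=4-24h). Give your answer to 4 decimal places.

P(Priority=P4) = 0.05 + 0.08 + 0.02 + 0.08 = 0.23.
P(Resolution=4-24h) = 0.09 + 0.05 + 0.05 + 0.08 + 0.07 = 0.34.
P(Priority=P4, Resolution=4-24h) − P(Priority=P4)P(Resolution=4-24h) = 0.08 − 0.23×0.34 = 0.0018.

0.0018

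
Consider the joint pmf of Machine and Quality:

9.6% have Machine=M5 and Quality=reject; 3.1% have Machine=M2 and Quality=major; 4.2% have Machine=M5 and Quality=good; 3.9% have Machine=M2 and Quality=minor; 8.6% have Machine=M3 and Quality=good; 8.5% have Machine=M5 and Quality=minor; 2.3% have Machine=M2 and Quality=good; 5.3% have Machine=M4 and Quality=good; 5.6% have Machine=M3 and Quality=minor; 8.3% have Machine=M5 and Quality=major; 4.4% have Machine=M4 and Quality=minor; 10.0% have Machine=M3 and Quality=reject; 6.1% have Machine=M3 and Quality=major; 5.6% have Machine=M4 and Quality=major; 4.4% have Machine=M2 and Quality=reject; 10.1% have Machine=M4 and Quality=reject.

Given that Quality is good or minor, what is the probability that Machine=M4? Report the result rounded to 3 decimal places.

0.227

P(Quality=good) = 0.023 + 0.086 + 0.053 + 0.042 = 0.204.
P(Quality=minor) = 0.039 + 0.056 + 0.044 + 0.085 = 0.224.
P(Quality ∈ {good, minor}) = 0.204 + 0.224 = 0.428; P(Machine=M4, Quality ∈ {good, minor}) = 0.053 + 0.044 = 0.097.
P(Machine=M4 | Quality ∈ {good, minor}) = 0.097/0.428 = 0.227.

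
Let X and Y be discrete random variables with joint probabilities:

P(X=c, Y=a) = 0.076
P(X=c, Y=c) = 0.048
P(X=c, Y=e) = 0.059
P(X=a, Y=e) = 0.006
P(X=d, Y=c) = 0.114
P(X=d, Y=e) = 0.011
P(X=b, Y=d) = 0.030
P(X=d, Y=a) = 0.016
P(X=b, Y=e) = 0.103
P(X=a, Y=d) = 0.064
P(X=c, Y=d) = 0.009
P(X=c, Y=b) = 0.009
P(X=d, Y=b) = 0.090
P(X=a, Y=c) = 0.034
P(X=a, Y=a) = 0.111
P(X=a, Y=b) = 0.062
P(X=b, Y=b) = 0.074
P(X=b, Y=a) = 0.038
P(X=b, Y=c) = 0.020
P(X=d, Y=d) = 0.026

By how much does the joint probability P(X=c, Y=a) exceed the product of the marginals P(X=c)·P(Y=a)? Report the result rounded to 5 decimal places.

0.02756

P(X=c) = 0.076 + 0.009 + 0.048 + 0.009 + 0.059 = 0.201.
P(Y=a) = 0.111 + 0.038 + 0.076 + 0.016 = 0.241.
P(X=c, Y=a) − P(X=c)P(Y=a) = 0.076 − 0.201×0.241 = 0.02756.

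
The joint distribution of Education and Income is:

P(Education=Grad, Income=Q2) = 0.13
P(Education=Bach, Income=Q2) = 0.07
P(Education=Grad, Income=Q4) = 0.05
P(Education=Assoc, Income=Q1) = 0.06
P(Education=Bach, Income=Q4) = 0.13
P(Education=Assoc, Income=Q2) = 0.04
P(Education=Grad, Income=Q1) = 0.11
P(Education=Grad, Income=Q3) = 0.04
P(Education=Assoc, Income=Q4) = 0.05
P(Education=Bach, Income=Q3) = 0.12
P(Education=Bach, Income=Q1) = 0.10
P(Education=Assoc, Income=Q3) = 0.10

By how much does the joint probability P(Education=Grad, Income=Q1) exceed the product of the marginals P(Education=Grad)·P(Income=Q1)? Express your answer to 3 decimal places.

0.021

P(Education=Grad) = 0.11 + 0.13 + 0.04 + 0.05 = 0.33.
P(Income=Q1) = 0.06 + 0.10 + 0.11 = 0.27.
P(Education=Grad, Income=Q1) − P(Education=Grad)P(Income=Q1) = 0.11 − 0.33×0.27 = 0.021.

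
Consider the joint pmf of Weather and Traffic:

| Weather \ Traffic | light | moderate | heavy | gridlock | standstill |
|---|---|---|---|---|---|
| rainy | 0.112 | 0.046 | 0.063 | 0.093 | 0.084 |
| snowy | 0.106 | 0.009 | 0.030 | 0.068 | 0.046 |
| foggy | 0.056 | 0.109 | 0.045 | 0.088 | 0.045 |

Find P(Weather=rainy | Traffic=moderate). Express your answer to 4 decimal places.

0.2805

P(Traffic=moderate) = 0.046 + 0.009 + 0.109 = 0.164.
P(Weather=rainy | Traffic=moderate) = 0.046/0.164 = 0.2805.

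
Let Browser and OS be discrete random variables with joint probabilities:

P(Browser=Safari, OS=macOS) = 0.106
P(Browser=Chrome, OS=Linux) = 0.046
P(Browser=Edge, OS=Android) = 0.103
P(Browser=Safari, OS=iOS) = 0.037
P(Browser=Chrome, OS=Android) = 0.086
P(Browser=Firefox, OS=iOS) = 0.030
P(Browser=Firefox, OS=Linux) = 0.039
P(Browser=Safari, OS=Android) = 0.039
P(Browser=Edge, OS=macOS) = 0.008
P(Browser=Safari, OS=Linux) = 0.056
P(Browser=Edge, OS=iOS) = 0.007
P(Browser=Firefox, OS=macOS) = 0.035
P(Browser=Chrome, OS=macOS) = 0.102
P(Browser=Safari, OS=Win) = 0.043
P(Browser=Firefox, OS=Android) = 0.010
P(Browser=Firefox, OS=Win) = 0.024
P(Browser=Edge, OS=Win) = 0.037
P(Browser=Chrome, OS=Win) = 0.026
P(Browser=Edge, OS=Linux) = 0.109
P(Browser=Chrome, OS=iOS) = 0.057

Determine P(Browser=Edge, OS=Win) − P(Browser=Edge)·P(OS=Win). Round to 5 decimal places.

P(Browser=Edge) = 0.037 + 0.008 + 0.109 + 0.007 + 0.103 = 0.264.
P(OS=Win) = 0.026 + 0.024 + 0.043 + 0.037 = 0.130.
P(Browser=Edge, OS=Win) − P(Browser=Edge)P(OS=Win) = 0.037 − 0.264×0.130 = 0.00268.

0.00268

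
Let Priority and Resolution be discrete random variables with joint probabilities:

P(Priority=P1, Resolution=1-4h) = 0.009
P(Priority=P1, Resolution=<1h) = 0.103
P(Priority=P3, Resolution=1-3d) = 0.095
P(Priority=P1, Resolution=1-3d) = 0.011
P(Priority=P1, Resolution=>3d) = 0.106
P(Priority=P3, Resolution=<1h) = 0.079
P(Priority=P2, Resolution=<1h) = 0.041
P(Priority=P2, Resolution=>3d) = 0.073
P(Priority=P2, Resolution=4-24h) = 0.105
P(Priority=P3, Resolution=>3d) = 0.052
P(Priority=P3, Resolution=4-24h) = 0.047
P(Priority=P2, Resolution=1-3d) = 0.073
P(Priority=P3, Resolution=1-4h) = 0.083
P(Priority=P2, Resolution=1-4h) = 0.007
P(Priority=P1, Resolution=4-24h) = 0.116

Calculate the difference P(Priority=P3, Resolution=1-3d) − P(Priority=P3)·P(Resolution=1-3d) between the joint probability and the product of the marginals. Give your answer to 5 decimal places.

P(Priority=P3) = 0.079 + 0.083 + 0.047 + 0.095 + 0.052 = 0.356.
P(Resolution=1-3d) = 0.011 + 0.073 + 0.095 = 0.179.
P(Priority=P3, Resolution=1-3d) − P(Priority=P3)P(Resolution=1-3d) = 0.095 − 0.356×0.179 = 0.03128.

0.03128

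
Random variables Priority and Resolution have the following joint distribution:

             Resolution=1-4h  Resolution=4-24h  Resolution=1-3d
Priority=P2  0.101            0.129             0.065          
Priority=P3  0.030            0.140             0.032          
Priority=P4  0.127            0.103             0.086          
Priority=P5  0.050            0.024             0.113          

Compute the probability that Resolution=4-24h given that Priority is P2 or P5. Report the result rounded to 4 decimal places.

0.3174

P(Priority=P2) = 0.101 + 0.129 + 0.065 = 0.295.
P(Priority=P5) = 0.050 + 0.024 + 0.113 = 0.187.
P(Priority ∈ {P2, P5}) = 0.295 + 0.187 = 0.482; P(Resolution=4-24h, Priority ∈ {P2, P5}) = 0.129 + 0.024 = 0.153.
P(Resolution=4-24h | Priority ∈ {P2, P5}) = 0.153/0.482 = 0.3174.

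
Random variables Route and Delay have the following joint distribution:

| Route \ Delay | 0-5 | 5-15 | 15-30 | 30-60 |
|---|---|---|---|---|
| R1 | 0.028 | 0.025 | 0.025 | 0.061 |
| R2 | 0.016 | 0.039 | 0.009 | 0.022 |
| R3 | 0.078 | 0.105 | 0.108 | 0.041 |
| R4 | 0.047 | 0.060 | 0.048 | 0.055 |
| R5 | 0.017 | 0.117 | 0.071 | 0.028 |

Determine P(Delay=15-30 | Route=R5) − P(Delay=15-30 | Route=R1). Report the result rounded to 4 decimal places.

0.1249

P(Route=R5) = 0.017 + 0.117 + 0.071 + 0.028 = 0.233; P(Delay=15-30 | Route=R5) = 0.071/0.233 = 0.30472.
P(Route=R1) = 0.028 + 0.025 + 0.025 + 0.061 = 0.139; P(Delay=15-30 | Route=R1) = 0.025/0.139 = 0.17986.
Difference = 0.1249.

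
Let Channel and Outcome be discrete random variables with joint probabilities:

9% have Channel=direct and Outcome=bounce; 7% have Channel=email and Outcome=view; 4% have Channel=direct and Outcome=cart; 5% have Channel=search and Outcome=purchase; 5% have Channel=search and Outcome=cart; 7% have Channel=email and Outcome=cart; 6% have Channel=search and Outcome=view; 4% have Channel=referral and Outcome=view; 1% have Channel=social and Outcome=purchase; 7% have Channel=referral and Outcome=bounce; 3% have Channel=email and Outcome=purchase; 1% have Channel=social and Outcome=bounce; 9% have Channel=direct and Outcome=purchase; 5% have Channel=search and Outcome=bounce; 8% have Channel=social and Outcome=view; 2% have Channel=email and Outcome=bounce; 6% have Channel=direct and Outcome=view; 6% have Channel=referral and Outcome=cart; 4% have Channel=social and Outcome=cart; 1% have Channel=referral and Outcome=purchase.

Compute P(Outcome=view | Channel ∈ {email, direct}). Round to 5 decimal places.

0.27660

P(Channel=email) = 0.02 + 0.07 + 0.07 + 0.03 = 0.19.
P(Channel=direct) = 0.09 + 0.06 + 0.04 + 0.09 = 0.28.
P(Channel ∈ {email, direct}) = 0.19 + 0.28 = 0.47; P(Outcome=view, Channel ∈ {email, direct}) = 0.07 + 0.06 = 0.13.
P(Outcome=view | Channel ∈ {email, direct}) = 0.13/0.47 = 0.27660.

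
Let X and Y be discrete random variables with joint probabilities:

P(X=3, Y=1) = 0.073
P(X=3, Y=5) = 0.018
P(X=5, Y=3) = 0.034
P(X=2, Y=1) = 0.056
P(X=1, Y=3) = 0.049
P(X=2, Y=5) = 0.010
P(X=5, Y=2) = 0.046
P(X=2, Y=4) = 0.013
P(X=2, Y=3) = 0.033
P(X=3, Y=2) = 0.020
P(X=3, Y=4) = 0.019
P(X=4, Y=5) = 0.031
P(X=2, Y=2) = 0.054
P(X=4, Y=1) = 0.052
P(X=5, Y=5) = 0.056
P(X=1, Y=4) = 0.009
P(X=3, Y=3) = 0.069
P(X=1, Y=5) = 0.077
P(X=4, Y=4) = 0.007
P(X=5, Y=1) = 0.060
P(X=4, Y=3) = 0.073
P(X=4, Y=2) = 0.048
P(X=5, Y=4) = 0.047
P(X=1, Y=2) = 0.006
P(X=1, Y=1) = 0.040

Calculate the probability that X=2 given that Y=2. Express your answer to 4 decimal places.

P(Y=2) = 0.006 + 0.054 + 0.020 + 0.048 + 0.046 = 0.174.
P(X=2 | Y=2) = 0.054/0.174 = 0.3103.

0.3103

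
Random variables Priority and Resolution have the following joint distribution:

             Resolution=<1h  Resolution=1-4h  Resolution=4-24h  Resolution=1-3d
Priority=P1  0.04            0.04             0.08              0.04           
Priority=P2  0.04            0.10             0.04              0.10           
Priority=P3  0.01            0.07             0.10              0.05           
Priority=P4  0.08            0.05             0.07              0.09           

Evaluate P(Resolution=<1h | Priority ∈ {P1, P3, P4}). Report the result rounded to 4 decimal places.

0.1806

P(Priority=P1) = 0.04 + 0.04 + 0.08 + 0.04 = 0.20.
P(Priority=P3) = 0.01 + 0.07 + 0.10 + 0.05 = 0.23.
P(Priority=P4) = 0.08 + 0.05 + 0.07 + 0.09 = 0.29.
P(Priority ∈ {P1, P3, P4}) = 0.20 + 0.23 + 0.29 = 0.72; P(Resolution=<1h, Priority ∈ {P1, P3, P4}) = 0.04 + 0.01 + 0.08 = 0.13.
P(Resolution=<1h | Priority ∈ {P1, P3, P4}) = 0.13/0.72 = 0.1806.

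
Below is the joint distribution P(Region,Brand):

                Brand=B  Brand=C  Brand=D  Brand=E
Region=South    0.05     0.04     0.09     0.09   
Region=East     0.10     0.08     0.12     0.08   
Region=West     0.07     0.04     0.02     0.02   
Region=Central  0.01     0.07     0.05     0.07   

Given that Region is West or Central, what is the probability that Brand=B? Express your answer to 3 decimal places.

P(Region=West) = 0.07 + 0.04 + 0.02 + 0.02 = 0.15.
P(Region=Central) = 0.01 + 0.07 + 0.05 + 0.07 = 0.20.
P(Region ∈ {West, Central}) = 0.15 + 0.20 = 0.35; P(Brand=B, Region ∈ {West, Central}) = 0.07 + 0.01 = 0.08.
P(Brand=B | Region ∈ {West, Central}) = 0.08/0.35 = 0.229.

0.229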